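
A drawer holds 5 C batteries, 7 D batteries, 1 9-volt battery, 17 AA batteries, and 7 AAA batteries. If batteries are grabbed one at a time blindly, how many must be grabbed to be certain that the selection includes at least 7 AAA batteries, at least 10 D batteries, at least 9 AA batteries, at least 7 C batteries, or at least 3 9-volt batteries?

28

Each of the 5 types has its own threshold; avoid all of them simultaneously.
The worst case stops just short of every target: all 5 C, all 7 D, all 1 9-volt, 8 AA, 6 AAA — 5 + 7 + 1 + 8 + 6 = 27 batteries.
One more battery must push some type to its target, so 27 + 1 = 28.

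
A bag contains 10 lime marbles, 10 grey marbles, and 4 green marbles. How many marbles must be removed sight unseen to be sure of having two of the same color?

Treat the 3 colors as pigeonholes.
The worst case takes 1 marble of each color without reaching 2 of any: 3 × 1 = 3.
The next marble must bring some color to 2, so 3 + 1 = 4.

4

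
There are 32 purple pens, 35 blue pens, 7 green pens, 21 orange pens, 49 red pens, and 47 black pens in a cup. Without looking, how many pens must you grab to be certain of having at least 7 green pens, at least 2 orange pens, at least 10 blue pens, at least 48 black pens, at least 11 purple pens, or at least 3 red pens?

76

The worst case stops just short of every target: 10 purple, 9 blue, 6 green, 1 orange, 2 red, 47 black — 10 + 9 + 6 + 1 + 2 + 47 = 75 pens.
One more pen must push some ink color to its target, so 75 + 1 = 76.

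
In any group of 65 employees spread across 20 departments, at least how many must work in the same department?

The 65 employees fall into 20 departments.
If each of the 20 departments held at most 3, the total would be at most 20 × 3 = 60 < 65, a contradiction.
So at least one holds ⌈65/20⌉ = 4.

4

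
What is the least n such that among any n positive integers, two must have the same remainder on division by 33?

34

Two integers differ by a multiple of 33 exactly when they share a remainder mod 33.
There are 33 residue classes mod 33, so 33 integers can all lie in distinct classes.
One more integer must repeat a residue, giving a difference divisible by 33. So n = 33 + 1 = 34.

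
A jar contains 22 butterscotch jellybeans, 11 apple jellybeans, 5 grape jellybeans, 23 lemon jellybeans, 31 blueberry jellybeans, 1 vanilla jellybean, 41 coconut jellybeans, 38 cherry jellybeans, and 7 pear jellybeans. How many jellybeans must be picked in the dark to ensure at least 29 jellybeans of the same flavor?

Treat the 9 flavors as pigeonholes.
In the worst case we take at most 28 of each flavor, but all 22 butterscotch, all 11 apple, all 5 grape, all 23 lemon, all 1 vanilla, and all 7 pear (fewer than 28), giving 22 + 11 + 5 + 23 + 28 + 1 + 28 + 28 + 7 = 153.
One more jellybean then forces some flavor to 29, so 153 + 1 = 154.

154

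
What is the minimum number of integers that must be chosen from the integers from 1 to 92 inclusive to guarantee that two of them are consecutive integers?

Partition {1, …, 92} into 46 pairs: {1,2}, {3,4}, …, {91,92}.
Choosing 46 integers — say the 46 even numbers 2, 4, …, 92 — takes one from each pair and avoids the property.
Choosing 47 forces two into the same pair by pigeonhole, and those are consecutive. So 47.

47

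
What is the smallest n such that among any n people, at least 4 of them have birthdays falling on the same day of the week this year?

22

There are 7 days of the week acting as pigeonholes.
With 7 × 3 = 21 people we could place exactly 3 in each, with no class reaching 4.
One more forces some class to hold 4, so 21 + 1 = 22.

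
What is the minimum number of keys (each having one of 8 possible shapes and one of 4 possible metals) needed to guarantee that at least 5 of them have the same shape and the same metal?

There are 8 × 4 = 32 (shape, metal) combinations acting as pigeonholes.
With 32 × 4 = 128 keys we could place exactly 4 in each, with no (shape, metal) pair reaching 5.
One more forces some (shape, metal) pair to hold 5, so 128 + 1 = 129.

129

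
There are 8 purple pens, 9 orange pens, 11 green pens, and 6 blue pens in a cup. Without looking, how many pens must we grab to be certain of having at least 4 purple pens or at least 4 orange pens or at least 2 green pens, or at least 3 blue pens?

The worst case stops just short of every target: 3 purple, 3 orange, 1 green, 2 blue — 3 + 3 + 1 + 2 = 9 pens.
One more pen must push some ink color to its target, so 9 + 1 = 10.

10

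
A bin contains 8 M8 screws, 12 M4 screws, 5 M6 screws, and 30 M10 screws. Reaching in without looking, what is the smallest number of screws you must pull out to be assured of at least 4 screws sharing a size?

13

Treat the 4 sizes as pigeonholes.
The worst case takes 3 screws of each size without reaching 4 of any: 4 × 3 = 12.
The next screw must bring some size to 4, so 12 + 1 = 13.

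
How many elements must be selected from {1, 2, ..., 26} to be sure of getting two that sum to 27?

14

Partition {1, …, 26} into 13 pairs: {1,26}, {2,25}, …, {13,14}.
Choosing 13 integers — say the integers 1 through 13 — takes one from each pair and avoids the property.
Choosing 14 forces two into the same pair by pigeonhole, and those sum to 27. So 14.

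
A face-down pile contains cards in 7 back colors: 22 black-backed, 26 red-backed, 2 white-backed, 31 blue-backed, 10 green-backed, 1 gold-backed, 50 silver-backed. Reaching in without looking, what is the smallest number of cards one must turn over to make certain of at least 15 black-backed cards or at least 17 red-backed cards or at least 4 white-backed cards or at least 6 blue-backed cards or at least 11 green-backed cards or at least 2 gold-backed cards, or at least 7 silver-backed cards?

55

The worst case stops just short of every target: 14 black-backed, 16 red-backed, all 2 white-backed, 5 blue-backed, 10 green-backed, 1 gold-backed, 6 silver-backed — 14 + 16 + 2 + 5 + 10 + 1 + 6 = 54 cards.
One more card must push some back color to its target, so 54 + 1 = 55.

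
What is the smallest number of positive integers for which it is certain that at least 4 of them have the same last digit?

There are 10 possible last digits acting as pigeonholes.
With 10 × 3 = 30 positive integers we could place exactly 3 in each, with no class reaching 4.
One more forces some class to hold 4, so 30 + 1 = 31.

31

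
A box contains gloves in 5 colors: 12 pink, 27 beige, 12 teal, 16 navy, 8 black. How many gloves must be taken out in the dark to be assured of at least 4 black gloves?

71

To avoid black gloves as long as possible, exhaust the other 4 colors first.
The worst case draws every non-black glove first: 12 + 27 + 12 + 16 = 67.
The next 4 draws are then forced to be black, giving 67 + 4 = 71.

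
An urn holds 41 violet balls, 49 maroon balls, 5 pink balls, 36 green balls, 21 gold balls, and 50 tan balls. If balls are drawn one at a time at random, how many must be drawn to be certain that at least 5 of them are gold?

To avoid gold balls as long as possible, exhaust the other 5 colors first.
The worst case draws every non-gold ball first: 41 + 49 + 5 + 36 + 50 = 181.
The next 5 draws are then forced to be gold, giving 181 + 5 = 186.

186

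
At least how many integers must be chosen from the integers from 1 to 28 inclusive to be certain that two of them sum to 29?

Partition {1, …, 28} into 14 pairs: {1,28}, {2,27}, …, {14,15}.
Choosing 14 integers — say the integers 1 through 14 — takes one from each pair and avoids the property.
Choosing 15 forces two into the same pair by pigeonhole, and those sum to 29. So 15.

15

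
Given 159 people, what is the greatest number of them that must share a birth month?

There are 12 months of the year, which serve as the pigeonholes.
If each of the 12 months of the year held at most 13, the total would be at most 12 × 13 = 156 < 159, a contradiction.
So at least one holds ⌈159/12⌉ = 14.

14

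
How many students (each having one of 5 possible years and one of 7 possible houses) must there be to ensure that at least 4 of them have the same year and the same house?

There are 5 × 7 = 35 (year, house) combinations acting as pigeonholes.
With 35 × 3 = 105 students we could place exactly 3 in each, with no (year, house) pair reaching 4.
One more forces some (year, house) pair to hold 4, so 105 + 1 = 106.

106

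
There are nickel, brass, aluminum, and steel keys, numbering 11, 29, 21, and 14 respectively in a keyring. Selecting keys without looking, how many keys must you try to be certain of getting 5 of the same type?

Treat the 4 types as pigeonholes.
The worst case takes 4 keys of each type without reaching 5 of any: 4 × 4 = 16.
The next key must bring some type to 5, so 16 + 1 = 17.

17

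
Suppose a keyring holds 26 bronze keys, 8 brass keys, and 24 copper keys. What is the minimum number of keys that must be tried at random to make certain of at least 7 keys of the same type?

19

The worst case takes 6 keys of each type without reaching 7 of any: 3 × 6 = 18.
The next key must bring some type to 7, so 18 + 1 = 19.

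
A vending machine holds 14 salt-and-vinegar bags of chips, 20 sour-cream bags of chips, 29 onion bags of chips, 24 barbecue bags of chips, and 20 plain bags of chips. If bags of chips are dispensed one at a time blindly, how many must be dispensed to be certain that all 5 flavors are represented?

The hardest flavor to obtain is salt-and-vinegar: we could draw every other bag of chips first — 107 − 14 = 93 bags of chips — without a single salt-and-vinegar one.
The next draw must be salt-and-vinegar, so 93 + 1 = 94.

94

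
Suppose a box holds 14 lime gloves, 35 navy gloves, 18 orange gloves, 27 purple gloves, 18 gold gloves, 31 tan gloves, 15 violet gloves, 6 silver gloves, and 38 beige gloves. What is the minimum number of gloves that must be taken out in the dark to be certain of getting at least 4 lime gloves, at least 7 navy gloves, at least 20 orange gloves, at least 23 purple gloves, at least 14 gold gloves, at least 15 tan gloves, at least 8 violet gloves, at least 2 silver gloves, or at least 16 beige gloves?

100

The worst case stops just short of every target: 3 lime, 6 navy, all 18 orange, 22 purple, 13 gold, 14 tan, 7 violet, 1 silver, 15 beige — 3 + 6 + 18 + 22 + 13 + 14 + 7 + 1 + 15 = 99 gloves.
One more glove must push some color to its target, so 99 + 1 = 100.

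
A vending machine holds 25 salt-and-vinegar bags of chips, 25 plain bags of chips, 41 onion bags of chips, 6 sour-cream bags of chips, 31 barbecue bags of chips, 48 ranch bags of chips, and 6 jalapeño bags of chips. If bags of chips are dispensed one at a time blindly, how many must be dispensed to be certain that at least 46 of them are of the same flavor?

Treat the 7 flavors as pigeonholes.
In the worst case we take at most 45 of each flavor, but all 25 salt-and-vinegar, all 25 plain, all 41 onion, all 6 sour-cream, all 31 barbecue, and all 6 jalapeño (fewer than 45), giving 25 + 25 + 41 + 6 + 31 + 45 + 6 = 179.
One more bag of chips then forces some flavor to 46, so 179 + 1 = 180.

180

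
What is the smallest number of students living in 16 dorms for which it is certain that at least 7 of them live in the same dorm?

97

There are 16 dorms acting as pigeonholes.
With 16 × 6 = 96 students we could place exactly 6 in each, with no class reaching 7.
One more forces some class to hold 7, so 96 + 1 = 97.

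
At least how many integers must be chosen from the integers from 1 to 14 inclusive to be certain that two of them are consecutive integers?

8

Partition {1, …, 14} into 7 pairs: {1,2}, {3,4}, …, {13,14}.
Choosing 7 integers — say the 7 even numbers 2, 4, …, 14 — takes one from each pair and avoids the property.
Choosing 8 forces two into the same pair by pigeonhole, and those are consecutive. So 8.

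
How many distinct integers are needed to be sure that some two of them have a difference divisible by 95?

Use the pigeonhole principle on residue classes: two integers differ by a multiple of 95 exactly when they share a remainder mod 95.
There are 95 residue classes mod 95, so 95 integers can all lie in distinct classes.
One more integer must repeat a residue, giving a difference divisible by 95. So n = 95 + 1 = 96.

96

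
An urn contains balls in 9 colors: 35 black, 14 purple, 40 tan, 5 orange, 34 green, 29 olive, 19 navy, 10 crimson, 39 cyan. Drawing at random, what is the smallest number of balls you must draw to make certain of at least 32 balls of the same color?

Treat the 9 colors as pigeonholes.
In the worst case we take at most 31 of each color, but all 14 purple, all 5 orange, all 29 olive, all 19 navy, and all 10 crimson (fewer than 31), giving 31 + 14 + 31 + 5 + 31 + 29 + 19 + 10 + 31 = 201.
One more ball then forces some color to 32, so 201 + 1 = 202.

202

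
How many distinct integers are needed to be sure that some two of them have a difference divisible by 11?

12

Use the pigeonhole principle on residue classes: two integers differ by a multiple of 11 exactly when they share a remainder mod 11.
There are 11 residue classes mod 11, so 11 integers can all lie in distinct classes.
One more integer must repeat a residue, giving a difference divisible by 11. So n = 11 + 1 = 12.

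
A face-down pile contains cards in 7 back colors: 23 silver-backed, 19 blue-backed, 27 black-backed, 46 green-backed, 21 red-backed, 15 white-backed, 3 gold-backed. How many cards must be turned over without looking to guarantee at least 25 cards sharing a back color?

In the worst case we take at most 24 of each back color, but all 23 silver-backed, all 19 blue-backed, all 21 red-backed, all 15 white-backed, and all 3 gold-backed (fewer than 24), giving 23 + 19 + 24 + 24 + 21 + 15 + 3 = 129.
One more card then forces some back color to 25, so 129 + 1 = 130.

130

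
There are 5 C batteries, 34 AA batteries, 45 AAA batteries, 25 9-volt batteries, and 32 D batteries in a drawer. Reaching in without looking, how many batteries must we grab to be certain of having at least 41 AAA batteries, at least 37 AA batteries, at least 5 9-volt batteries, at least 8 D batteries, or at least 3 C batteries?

The worst case stops just short of every target: 2 C, all 34 AA, 40 AAA, 4 9-volt, 7 D — 2 + 34 + 40 + 4 + 7 = 87 batteries.
One more battery must push some type to its target, so 87 + 1 = 88.

88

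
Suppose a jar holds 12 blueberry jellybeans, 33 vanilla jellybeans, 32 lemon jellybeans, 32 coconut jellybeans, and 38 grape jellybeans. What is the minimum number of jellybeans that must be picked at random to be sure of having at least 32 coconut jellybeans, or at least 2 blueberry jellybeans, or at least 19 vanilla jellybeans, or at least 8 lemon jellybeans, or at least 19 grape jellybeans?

76

Each of the 5 flavors has its own threshold; avoid all of them simultaneously.
The worst case stops just short of every target: 1 blueberry, 18 vanilla, 7 lemon, 31 coconut, 18 grape — 1 + 18 + 7 + 31 + 18 = 75 jellybeans.
One more jellybean must push some flavor to its target, so 75 + 1 = 76.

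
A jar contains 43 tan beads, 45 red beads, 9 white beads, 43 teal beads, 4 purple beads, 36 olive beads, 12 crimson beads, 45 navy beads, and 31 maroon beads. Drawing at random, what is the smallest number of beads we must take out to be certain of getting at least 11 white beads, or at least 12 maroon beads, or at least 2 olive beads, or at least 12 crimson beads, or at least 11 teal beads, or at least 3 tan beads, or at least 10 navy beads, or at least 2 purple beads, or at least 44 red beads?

Each of the 9 colors has its own threshold; avoid all of them simultaneously.
The worst case stops just short of every target: 2 tan, 43 red, all 9 white, 10 teal, 1 purple, 1 olive, 11 crimson, 9 navy, 11 maroon — 2 + 43 + 9 + 10 + 1 + 1 + 11 + 9 + 11 = 97 beads.
One more bead must push some color to its target, so 97 + 1 = 98.

98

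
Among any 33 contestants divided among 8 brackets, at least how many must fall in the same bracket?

5

The 33 contestants fall into 8 brackets.
If each of the 8 brackets held at most 4, the total would be at most 8 × 4 = 32 < 33, a contradiction.
So at least one holds ⌈33/8⌉ = 5.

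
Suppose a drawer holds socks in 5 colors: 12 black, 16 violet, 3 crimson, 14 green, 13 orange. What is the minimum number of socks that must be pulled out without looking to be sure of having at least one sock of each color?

The hardest color to obtain is crimson: we could draw every other sock first — 58 − 3 = 55 socks — without a single crimson one.
The next draw must be crimson, so 55 + 1 = 56.

56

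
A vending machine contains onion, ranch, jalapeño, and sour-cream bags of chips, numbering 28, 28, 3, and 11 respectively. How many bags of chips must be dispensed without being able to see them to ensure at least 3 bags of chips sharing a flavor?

9

Treat the 4 flavors as pigeonholes.
The worst case takes 2 bags of chips of each flavor without reaching 3 of any: 4 × 2 = 8.
The next bag of chips must bring some flavor to 3, so 8 + 1 = 9.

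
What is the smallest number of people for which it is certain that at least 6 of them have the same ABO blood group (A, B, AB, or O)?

There are 4 ABO blood groups acting as pigeonholes.
With 4 × 5 = 20 people we could place exactly 5 in each, with no class reaching 6.
One more forces some class to hold 6, so 20 + 1 = 21.

21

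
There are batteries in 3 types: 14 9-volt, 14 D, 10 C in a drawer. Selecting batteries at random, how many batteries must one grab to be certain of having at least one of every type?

The hardest type to obtain is C: we could draw every other battery first — 38 − 10 = 28 batteries — without a single C one.
The next draw must be C, so 28 + 1 = 29.

29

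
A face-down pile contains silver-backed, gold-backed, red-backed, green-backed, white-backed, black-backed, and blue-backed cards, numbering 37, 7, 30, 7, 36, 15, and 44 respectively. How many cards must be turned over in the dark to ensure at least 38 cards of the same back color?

170

Treat the 7 back colors as pigeonholes.
In the worst case we take at most 37 of each back color, but all 7 gold-backed, all 30 red-backed, all 7 green-backed, all 36 white-backed, and all 15 black-backed (fewer than 37), giving 37 + 7 + 30 + 7 + 36 + 15 + 37 = 169.
One more card then forces some back color to 38, so 169 + 1 = 170.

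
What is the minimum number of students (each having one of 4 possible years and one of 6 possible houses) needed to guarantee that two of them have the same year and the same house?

25

There are 4 × 6 = 24 (year, house) combinations acting as pigeonholes.
With 24 students we could place one in each, avoiding any repeat.
One more forces some (year, house) pair to hold 2, so 24 + 1 = 25.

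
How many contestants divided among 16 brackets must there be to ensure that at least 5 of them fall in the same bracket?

There are 16 brackets acting as pigeonholes.
With 16 × 4 = 64 contestants we could place exactly 4 in each, with no class reaching 5.
One more forces some class to hold 5, so 64 + 1 = 65.

65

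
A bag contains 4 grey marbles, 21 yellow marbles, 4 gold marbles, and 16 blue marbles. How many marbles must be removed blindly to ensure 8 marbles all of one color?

In the worst case we take at most 7 of each color, but all 4 grey and all 4 gold (fewer than 7), giving 4 + 7 + 4 + 7 = 22.
One more marble then forces some color to 8, so 22 + 1 = 23.

23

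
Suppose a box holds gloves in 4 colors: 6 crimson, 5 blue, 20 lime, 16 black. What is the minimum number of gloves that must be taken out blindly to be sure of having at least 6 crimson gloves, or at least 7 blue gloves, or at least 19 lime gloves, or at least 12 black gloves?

40

Each of the 4 colors has its own threshold; avoid all of them simultaneously.
The worst case stops just short of every target: 5 crimson, all 5 blue, 18 lime, 11 black — 5 + 5 + 18 + 11 = 39 gloves.
One more glove must push some color to its target, so 39 + 1 = 40.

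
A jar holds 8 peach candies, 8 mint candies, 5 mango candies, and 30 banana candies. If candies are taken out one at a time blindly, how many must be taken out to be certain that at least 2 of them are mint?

The worst case draws every non-mint candy first: 8 + 5 + 30 = 43.
The next 2 draws are then forced to be mint, giving 43 + 2 = 45.

45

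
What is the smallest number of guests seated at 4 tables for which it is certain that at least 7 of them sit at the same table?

25

There are 4 tables acting as pigeonholes.
With 4 × 6 = 24 guests we could place exactly 6 in each, with no class reaching 7.
One more forces some class to hold 7, so 24 + 1 = 25.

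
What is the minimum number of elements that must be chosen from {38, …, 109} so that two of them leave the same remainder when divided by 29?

30

Group the integers by remainder mod 29; there are 29 residue classes, each nonempty in this range.
Choosing one from each class (29 integers) avoids any shared remainder.
One more choice must repeat a class, so two differ by a multiple of 29. Hence 29 + 1 = 30.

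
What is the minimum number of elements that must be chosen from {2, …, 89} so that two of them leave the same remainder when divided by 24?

25

Group the integers by remainder mod 24; there are 24 residue classes, each nonempty in this range.
Choosing one from each class (24 integers) avoids any shared remainder.
One more choice must repeat a class, so two differ by a multiple of 24. Hence 24 + 1 = 25.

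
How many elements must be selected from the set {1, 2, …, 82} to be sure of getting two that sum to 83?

42

Partition {1, …, 82} into 41 pairs: {1,82}, {2,81}, …, {41,42}.
Choosing 41 integers — say the integers 1 through 41 — takes one from each pair and avoids the property.
Choosing 42 forces two into the same pair by pigeonhole, and those sum to 83. So 42.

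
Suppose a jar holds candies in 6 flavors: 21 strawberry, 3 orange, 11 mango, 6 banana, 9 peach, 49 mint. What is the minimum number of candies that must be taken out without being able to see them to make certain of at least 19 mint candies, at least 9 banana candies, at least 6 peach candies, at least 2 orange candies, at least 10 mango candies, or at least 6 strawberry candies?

The worst case stops just short of every target: 5 strawberry, 1 orange, 9 mango, all 6 banana, 5 peach, 18 mint — 5 + 1 + 9 + 6 + 5 + 18 = 44 candies.
One more candy must push some flavor to its target, so 44 + 1 = 45.

45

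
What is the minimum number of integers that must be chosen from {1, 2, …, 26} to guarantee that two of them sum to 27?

14

Partition {1, …, 26} into 13 pairs: {1,26}, {2,25}, …, {13,14}.
Choosing 13 integers — say the integers 1 through 13 — takes one from each pair and avoids the property.
Choosing 14 forces two into the same pair by pigeonhole, and those sum to 27. So 14.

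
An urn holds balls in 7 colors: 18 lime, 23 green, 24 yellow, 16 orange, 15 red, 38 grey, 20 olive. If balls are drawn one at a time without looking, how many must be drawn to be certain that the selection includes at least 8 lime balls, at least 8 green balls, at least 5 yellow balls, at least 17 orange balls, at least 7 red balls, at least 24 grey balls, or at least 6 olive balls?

Each of the 7 colors has its own threshold; avoid all of them simultaneously.
The worst case stops just short of every target: 7 lime, 7 green, 4 yellow, 16 orange, 6 red, 23 grey, 5 olive — 7 + 7 + 4 + 16 + 6 + 23 + 5 = 68 balls.
One more ball must push some color to its target, so 68 + 1 = 69.

69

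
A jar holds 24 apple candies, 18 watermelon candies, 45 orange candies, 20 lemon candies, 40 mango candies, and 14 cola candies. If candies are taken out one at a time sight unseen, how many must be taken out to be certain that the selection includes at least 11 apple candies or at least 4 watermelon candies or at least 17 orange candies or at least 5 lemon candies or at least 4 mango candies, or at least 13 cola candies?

Each of the 6 flavors has its own threshold; avoid all of them simultaneously.
The worst case stops just short of every target: 10 apple, 3 watermelon, 16 orange, 4 lemon, 3 mango, 12 cola — 10 + 3 + 16 + 4 + 3 + 12 = 48 candies.
One more candy must push some flavor to its target, so 48 + 1 = 49.

49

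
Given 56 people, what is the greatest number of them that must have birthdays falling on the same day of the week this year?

8

There are 7 days of the week, which serve as the pigeonholes.
If each of the 7 days of the week held at most 7, the total would be at most 7 × 7 = 49 < 56, a contradiction.
So at least one holds ⌈56/7⌉ = 8.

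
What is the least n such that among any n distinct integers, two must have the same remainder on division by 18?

19

Use the pigeonhole principle on residue classes: two integers differ by a multiple of 18 exactly when they share a remainder mod 18.
There are 18 residue classes mod 18, so 18 integers can all lie in distinct classes.
One more integer must repeat a residue, giving a difference divisible by 18. So n = 18 + 1 = 19.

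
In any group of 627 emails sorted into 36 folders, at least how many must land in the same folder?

18

If each of the 36 folders held at most 17, the total would be at most 36 × 17 = 612 < 627, a contradiction.
So at least one holds ⌈627/36⌉ = 18.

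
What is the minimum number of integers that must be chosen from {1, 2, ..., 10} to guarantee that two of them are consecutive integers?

6

Partition {1, …, 10} into 5 pairs: {1,2}, {3,4}, …, {9,10}.
Choosing 5 integers — say the 5 even numbers 2, 4, …, 10 — takes one from each pair and avoids the property.
Choosing 6 forces two into the same pair by pigeonhole, and those are consecutive. So 6.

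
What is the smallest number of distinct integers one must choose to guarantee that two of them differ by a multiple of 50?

Two integers differ by a multiple of 50 exactly when they share a remainder mod 50.
There are 50 residue classes mod 50, so 50 integers can all lie in distinct classes.
One more integer must repeat a residue, giving a difference divisible by 50. So n = 50 + 1 = 51.

51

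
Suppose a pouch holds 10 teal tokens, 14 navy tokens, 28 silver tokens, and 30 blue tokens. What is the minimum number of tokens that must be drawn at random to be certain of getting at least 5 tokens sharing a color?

17

The worst case takes 4 tokens of each color without reaching 5 of any: 4 × 4 = 16.
The next token must bring some color to 5, so 16 + 1 = 17.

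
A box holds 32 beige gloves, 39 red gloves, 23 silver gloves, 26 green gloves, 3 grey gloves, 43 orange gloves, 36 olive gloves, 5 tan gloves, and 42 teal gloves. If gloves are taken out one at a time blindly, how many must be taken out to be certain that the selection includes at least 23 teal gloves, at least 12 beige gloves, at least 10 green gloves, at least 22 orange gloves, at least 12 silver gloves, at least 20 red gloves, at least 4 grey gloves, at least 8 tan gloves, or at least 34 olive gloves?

The worst case stops just short of every target: 11 beige, 19 red, 11 silver, 9 green, 3 grey, 21 orange, 33 olive, all 5 tan, 22 teal — 11 + 19 + 11 + 9 + 3 + 21 + 33 + 5 + 22 = 134 gloves.
One more glove must push some color to its target, so 134 + 1 = 135.

135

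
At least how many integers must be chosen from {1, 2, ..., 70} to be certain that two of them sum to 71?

36

Partition {1, …, 70} into 35 pairs: {1,70}, {2,69}, …, {35,36}.
Choosing 35 integers — say the integers 1 through 35 — takes one from each pair and avoids the property.
Choosing 36 forces two into the same pair by pigeonhole, and those sum to 71. So 36.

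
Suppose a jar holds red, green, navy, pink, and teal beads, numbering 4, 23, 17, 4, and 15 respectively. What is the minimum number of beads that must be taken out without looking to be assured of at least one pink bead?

60

The worst case draws every non-pink bead first: 4 + 23 + 17 + 15 = 59.
The next draw is then forced to be pink, giving 59 + 1 = 60.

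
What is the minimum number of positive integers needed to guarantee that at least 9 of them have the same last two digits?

801

There are 100 possible two-digit endings acting as pigeonholes.
With 100 × 8 = 800 positive integers we could place exactly 8 in each, with no class reaching 9.
One more forces some class to hold 9, so 800 + 1 = 801.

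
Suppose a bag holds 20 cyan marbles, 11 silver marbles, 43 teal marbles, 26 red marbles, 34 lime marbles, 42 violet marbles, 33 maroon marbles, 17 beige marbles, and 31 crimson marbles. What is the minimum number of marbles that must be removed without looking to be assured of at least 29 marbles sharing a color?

215

In the worst case we take at most 28 of each color, but all 20 cyan, all 11 silver, all 26 red, and all 17 beige (fewer than 28), giving 20 + 11 + 28 + 26 + 28 + 28 + 28 + 17 + 28 = 214.
One more marble then forces some color to 29, so 214 + 1 = 215.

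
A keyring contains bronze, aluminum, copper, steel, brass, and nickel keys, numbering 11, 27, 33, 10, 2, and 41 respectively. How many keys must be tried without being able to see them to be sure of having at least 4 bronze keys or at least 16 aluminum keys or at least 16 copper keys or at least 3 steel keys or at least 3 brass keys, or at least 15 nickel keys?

52

The worst case stops just short of every target: 3 bronze, 15 aluminum, 15 copper, 2 steel, 2 brass, 14 nickel — 3 + 15 + 15 + 2 + 2 + 14 = 51 keys.
One more key must push some type to its target, so 51 + 1 = 52.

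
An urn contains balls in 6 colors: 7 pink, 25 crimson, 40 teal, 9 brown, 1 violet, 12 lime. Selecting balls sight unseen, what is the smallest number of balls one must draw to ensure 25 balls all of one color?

78

In the worst case we take at most 24 of each color, but all 7 pink, all 9 brown, all 1 violet, and all 12 lime (fewer than 24), giving 7 + 24 + 24 + 9 + 1 + 12 = 77.
One more ball then forces some color to 25, so 77 + 1 = 78.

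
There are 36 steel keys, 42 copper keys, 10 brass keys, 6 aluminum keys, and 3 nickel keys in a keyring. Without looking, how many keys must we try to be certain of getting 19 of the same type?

Treat the 5 types as pigeonholes.
In the worst case we take at most 18 of each type, but all 10 brass, all 6 aluminum, and all 3 nickel (fewer than 18), giving 18 + 18 + 10 + 6 + 3 = 55.
One more key then forces some type to 19, so 55 + 1 = 56.

56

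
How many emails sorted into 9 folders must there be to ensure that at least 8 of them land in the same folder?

There are 9 folders acting as pigeonholes.
With 9 × 7 = 63 emails we could place exactly 7 in each, with no class reaching 8.
One more forces some class to hold 8, so 63 + 1 = 64.

64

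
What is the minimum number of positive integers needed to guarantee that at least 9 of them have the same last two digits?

There are 100 possible two-digit endings acting as pigeonholes.
With 100 × 8 = 800 positive integers we could place exactly 8 in each, with no class reaching 9.
One more forces some class to hold 9, so 800 + 1 = 801.

801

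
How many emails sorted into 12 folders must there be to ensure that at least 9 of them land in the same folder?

97

There are 12 folders acting as pigeonholes.
With 12 × 8 = 96 emails we could place exactly 8 in each, with no class reaching 9.
One more forces some class to hold 9, so 96 + 1 = 97.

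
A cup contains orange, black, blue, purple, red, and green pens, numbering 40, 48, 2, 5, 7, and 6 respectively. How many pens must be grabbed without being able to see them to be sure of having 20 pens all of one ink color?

59

Treat the 6 ink colors as pigeonholes.
In the worst case we take at most 19 of each ink color, but all 2 blue, all 5 purple, all 7 red, and all 6 green (fewer than 19), giving 19 + 19 + 2 + 5 + 7 + 6 = 58.
One more pen then forces some ink color to 20, so 58 + 1 = 59.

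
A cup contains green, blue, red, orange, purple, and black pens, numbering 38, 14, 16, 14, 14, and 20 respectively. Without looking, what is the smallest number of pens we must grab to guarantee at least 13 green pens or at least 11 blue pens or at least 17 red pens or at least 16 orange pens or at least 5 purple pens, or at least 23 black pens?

77

The worst case stops just short of every target: 12 green, 10 blue, 16 red, all 14 orange, 4 purple, all 20 black — 12 + 10 + 16 + 14 + 4 + 20 = 76 pens.
One more pen must push some ink color to its target, so 76 + 1 = 77.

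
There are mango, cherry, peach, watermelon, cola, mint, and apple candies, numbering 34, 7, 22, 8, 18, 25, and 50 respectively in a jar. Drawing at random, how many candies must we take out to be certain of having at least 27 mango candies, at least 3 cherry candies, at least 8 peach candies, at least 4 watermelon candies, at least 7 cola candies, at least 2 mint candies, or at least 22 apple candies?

The worst case stops just short of every target: 26 mango, 2 cherry, 7 peach, 3 watermelon, 6 cola, 1 mint, 21 apple — 26 + 2 + 7 + 3 + 6 + 1 + 21 = 66 candies.
One more candy must push some flavor to its target, so 66 + 1 = 67.

67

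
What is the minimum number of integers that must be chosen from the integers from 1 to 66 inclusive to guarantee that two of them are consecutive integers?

34

Partition {1, …, 66} into 33 pairs: {1,2}, {3,4}, …, {65,66}.
Choosing 33 integers — say the 33 even numbers 2, 4, …, 66 — takes one from each pair and avoids the property.
Choosing 34 forces two into the same pair by pigeonhole, and those are consecutive. So 34.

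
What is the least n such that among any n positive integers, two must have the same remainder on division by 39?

40

Two integers differ by a multiple of 39 exactly when they share a remainder mod 39.
There are 39 residue classes mod 39, so 39 integers can all lie in distinct classes.
One more integer must repeat a residue, giving a difference divisible by 39. So n = 39 + 1 = 40.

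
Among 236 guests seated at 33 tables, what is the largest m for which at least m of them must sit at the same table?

If each of the 33 tables held at most 7, the total would be at most 33 × 7 = 231 < 236, a contradiction.
So at least one holds ⌈236/33⌉ = 8.

8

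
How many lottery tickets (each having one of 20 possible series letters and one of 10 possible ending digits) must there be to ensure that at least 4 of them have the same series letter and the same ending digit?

601

There are 20 × 10 = 200 (series letter, ending digit) combinations acting as pigeonholes.
With 200 × 3 = 600 lottery tickets we could place exactly 3 in each, with no (series letter, ending digit) pair reaching 4.
One more forces some (series letter, ending digit) pair to hold 4, so 600 + 1 = 601.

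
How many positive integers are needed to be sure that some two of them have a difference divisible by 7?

8

Two integers differ by a multiple of 7 exactly when they share a remainder mod 7.
There are 7 residue classes mod 7, so 7 integers can all lie in distinct classes.
One more integer must repeat a residue, giving a difference divisible by 7. So n = 7 + 1 = 8.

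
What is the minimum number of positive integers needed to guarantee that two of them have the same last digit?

11

There are 10 possible last digits acting as pigeonholes.
With 10 positive integers we could place one in each, avoiding any repeat.
One more forces some class to hold 2, so 10 + 1 = 11.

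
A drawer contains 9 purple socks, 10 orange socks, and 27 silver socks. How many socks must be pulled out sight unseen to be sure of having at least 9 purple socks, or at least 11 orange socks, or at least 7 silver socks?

The worst case stops just short of every target: 8 purple, 10 orange, 6 silver — 8 + 10 + 6 = 24 socks.
One more sock must push some color to its target, so 24 + 1 = 25.

25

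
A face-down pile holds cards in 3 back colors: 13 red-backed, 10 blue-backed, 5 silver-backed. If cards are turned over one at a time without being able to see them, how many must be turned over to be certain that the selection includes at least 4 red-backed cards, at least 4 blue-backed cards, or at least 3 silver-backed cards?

9

Each of the 3 back colors has its own threshold; avoid all of them simultaneously.
The worst case stops just short of every target: 3 red-backed, 3 blue-backed, 2 silver-backed — 3 + 3 + 2 = 8 cards.
One more card must push some back color to its target, so 8 + 1 = 9.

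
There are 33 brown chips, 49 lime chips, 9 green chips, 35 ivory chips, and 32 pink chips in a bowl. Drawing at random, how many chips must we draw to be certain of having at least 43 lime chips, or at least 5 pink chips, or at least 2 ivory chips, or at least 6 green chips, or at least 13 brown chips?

65

The worst case stops just short of every target: 12 brown, 42 lime, 5 green, 1 ivory, 4 pink — 12 + 42 + 5 + 1 + 4 = 64 chips.
One more chip must push some color to its target, so 64 + 1 = 65.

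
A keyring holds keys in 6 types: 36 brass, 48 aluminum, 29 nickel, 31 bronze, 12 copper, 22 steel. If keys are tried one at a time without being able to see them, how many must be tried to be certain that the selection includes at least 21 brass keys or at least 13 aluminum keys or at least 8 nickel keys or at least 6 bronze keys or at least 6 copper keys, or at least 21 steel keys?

70

The worst case stops just short of every target: 20 brass, 12 aluminum, 7 nickel, 5 bronze, 5 copper, 20 steel — 20 + 12 + 7 + 5 + 5 + 20 = 69 keys.
One more key must push some type to its target, so 69 + 1 = 70.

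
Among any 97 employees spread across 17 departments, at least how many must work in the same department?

6

The 97 employees fall into 17 departments.
If each of the 17 departments held at most 5, the total would be at most 17 × 5 = 85 < 97, a contradiction.
So at least one holds ⌈97/17⌉ = 6.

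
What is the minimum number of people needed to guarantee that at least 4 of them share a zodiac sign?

There are 12 zodiac signs acting as pigeonholes.
With 12 × 3 = 36 people we could place exactly 3 in each, with no class reaching 4.
One more forces some class to hold 4, so 36 + 1 = 37.

37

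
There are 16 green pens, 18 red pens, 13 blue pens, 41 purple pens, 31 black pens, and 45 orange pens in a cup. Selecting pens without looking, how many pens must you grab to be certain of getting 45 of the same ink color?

In the worst case we take at most 44 of each ink color, but all 16 green, all 18 red, all 13 blue, all 41 purple, and all 31 black (fewer than 44), giving 16 + 18 + 13 + 41 + 31 + 44 = 163.
One more pen then forces some ink color to 45, so 163 + 1 = 164.

164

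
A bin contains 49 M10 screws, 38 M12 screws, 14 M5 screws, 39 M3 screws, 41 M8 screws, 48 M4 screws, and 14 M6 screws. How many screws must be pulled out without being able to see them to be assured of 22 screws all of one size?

134

Treat the 7 sizes as pigeonholes.
In the worst case we take at most 21 of each size, but all 14 M5 and all 14 M6 (fewer than 21), giving 21 + 21 + 14 + 21 + 21 + 21 + 14 = 133.
One more screw then forces some size to 22, so 133 + 1 = 134.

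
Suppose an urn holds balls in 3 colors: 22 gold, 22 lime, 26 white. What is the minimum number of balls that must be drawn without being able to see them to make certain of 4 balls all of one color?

Treat the 3 colors as pigeonholes.
The worst case takes 3 balls of each color without reaching 4 of any: 3 × 3 = 9.
The next ball must bring some color to 4, so 9 + 1 = 10.

10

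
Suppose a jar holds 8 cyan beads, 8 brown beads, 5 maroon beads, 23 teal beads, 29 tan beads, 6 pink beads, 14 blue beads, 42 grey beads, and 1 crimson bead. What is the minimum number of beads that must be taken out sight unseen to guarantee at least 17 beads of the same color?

Treat the 9 colors as pigeonholes.
In the worst case we take at most 16 of each color, but all 8 cyan, all 8 brown, all 5 maroon, all 6 pink, all 14 blue, and all 1 crimson (fewer than 16), giving 8 + 8 + 5 + 16 + 16 + 6 + 14 + 16 + 1 = 90.
One more bead then forces some color to 17, so 90 + 1 = 91.

91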